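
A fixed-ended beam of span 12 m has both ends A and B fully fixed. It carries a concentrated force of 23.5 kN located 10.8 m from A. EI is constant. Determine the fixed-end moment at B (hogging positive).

Take the two fixed-end moments M_A, M_B as redundants; the released structure is the simple span AB.
Simple-span end rotations at A and B under the given loads:
  at A: point load 23.5 at a = 10.8: Pab(L + b)/(6LEI) = 55.84/EI
  at B: point load 23.5 at a = 10.8: Pab(L + a)/(6LEI) = 96.44/EI
  θ_A0 = 55.84/EI,  θ_B0 = 96.44/EI
Flexibility coefficients: a unit moment at one end gives L/(3EI) there and L/(6EI) at the far end, so f₁₁ = f₂₂ = 4/EI and f₁₂ = f₂₁ = 2/EI.
Compatibility — zero rotation at each built-in end:
  4 M_A + 2 M_B = 55.84
  2 M_A + 4 M_B = 96.44
Solving the pair gives M_A = 2.538 kN·m and M_B = 22.84 kN·m (hogging).

M_B = 22.84 kN·m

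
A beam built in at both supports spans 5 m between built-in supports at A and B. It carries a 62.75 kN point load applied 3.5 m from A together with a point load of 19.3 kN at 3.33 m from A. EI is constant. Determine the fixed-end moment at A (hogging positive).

Take the two fixed-end moments M_A, M_B as redundants; the released structure is the simple span AB.
End rotations of the released simple span under the applied load (×1/EI):
  at A: point load 62.75 at a = 3.5: Pab(L + b)/(6LEI) = 71.38/EI
  at B: point load 62.75 at a = 3.5: Pab(L + a)/(6LEI) = 93.34/EI
  at A: point load 19.3 at a = 3.33: Pab(L + b)/(6LEI) = 23.86/EI
  at B: point load 19.3 at a = 3.33: Pab(L + a)/(6LEI) = 29.8/EI
  θ_A0 = 95.24/EI,  θ_B0 = 123.1/EI
Flexibility coefficients: a unit moment at one end gives L/(3EI) there and L/(6EI) at the far end, so f₁₁ = f₂₂ = 1.667/EI and f₁₂ = f₂₁ = 0.8333/EI.
Compatibility — zero rotation at each built-in end:
  1.667 M_A + 0.8333 M_B = 95.24
  0.8333 M_A + 1.667 M_B = 123.1
Solving the pair gives M_A = 26.94 kN·m and M_B = 60.42 kN·m (hogging).

M_A = 26.94 kN·m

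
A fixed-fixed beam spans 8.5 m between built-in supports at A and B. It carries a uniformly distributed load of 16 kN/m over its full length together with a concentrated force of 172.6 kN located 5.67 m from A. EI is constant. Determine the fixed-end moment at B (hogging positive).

Release both end moments; the primary structure is a simply-supported span AB with redundants M_A and M_B.
On the primary (simply-supported) span, the end slopes from the loading are:
  at A: UDL 16: wL³/(24EI) = 409.4/EI
  at B: UDL 16: wL³/(24EI) = 409.4/EI
  at A: point load 172.6 at a = 5.67: Pab(L + b)/(6LEI) = 615.3/EI
  at B: point load 172.6 at a = 5.67: Pab(L + a)/(6LEI) = 769.5/EI
  θ_A0 = 1025/EI,  θ_B0 = 1179/EI
Flexibility coefficients: a unit moment at one end gives L/(3EI) there and L/(6EI) at the far end, so f₁₁ = f₂₂ = 2.833/EI and f₁₂ = f₂₁ = 1.417/EI.
Compatibility — zero rotation at each built-in end:
  2.833 M_A + 1.417 M_B = 1025
  1.417 M_A + 2.833 M_B = 1179
Solving the pair gives M_A = 204.8 kN·m and M_B = 313.7 kN·m (hogging).

M_B = 313.7 kN·m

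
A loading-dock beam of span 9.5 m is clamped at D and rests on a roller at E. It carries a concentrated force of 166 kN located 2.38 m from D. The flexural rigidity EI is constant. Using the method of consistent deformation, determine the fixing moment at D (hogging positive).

M_D = 259 kN·m

Release the roller at E. Primary structure: cantilever fixed at D.
Deflection at E on the released cantilever, summing each load's contribution:
  point load 166 at a = 2.38: Pa²(3L − a)/(6EI) = 4093/EI
Tip deflection under a unit load at E: L³/(3EI) = 285.8/EI.
Compatibility at E: δ_0 − R_E·δ_{EE} = 0, so R_E = 4093/285.8 = 14.32 kN.
Moment equilibrium about D: M_D = Σ(load moments about D) − R_E·L = 395.1 − 14.32×9.5 = 259 kN·m.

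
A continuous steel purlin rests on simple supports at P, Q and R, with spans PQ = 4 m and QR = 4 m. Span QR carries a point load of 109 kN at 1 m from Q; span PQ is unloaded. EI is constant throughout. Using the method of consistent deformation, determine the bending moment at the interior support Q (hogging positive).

Insert a hinge at Q; M_Q is the redundant, and each span becomes simply supported.
End slopes at the hinge Q, treating each span as simply supported:
  span QR: point load 109 at a = 1: Pab(L + b)/(6LEI) = 95.38/EI
  relative rotation θ_0 = (0 + 95.38)/EI = 95.38/EI
A unit hogging moment at Q produces rotation L₁/(3EI) + L₂/(3EI) = 2.667/EI.
Compatibility: M_Q·(L₁+L₂)/(3EI) = θ_0, giving M_Q = 35.77 kN·m (hogging).

M_Q = 35.77 kN·m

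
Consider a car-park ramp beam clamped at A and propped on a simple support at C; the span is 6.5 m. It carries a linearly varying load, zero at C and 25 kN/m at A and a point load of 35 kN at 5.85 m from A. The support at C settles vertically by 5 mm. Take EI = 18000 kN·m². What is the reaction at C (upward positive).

Remove the prop at C; the released (primary) structure is a cantilever built in at A.
Deflection at C on the released cantilever, summing each load's contribution:
  triangular load, peak 25 at the fixed end: w₀L⁴/(30EI) = 1488/EI
  point load 35 at a = 5.85: Pa²(3L − a)/(6EI) = 2725/EI
  δ_0 = 4213/EI
Tip deflection under a unit load at C: L³/(3EI) = 91.54/EI.
With EI = 18000 kN·m²: δ_0 = 0.23403 m and δ_{CC} = 0.005086 m/kN.
Compatibility — the beam at C must follow the support down by 0.005 m: δ_0 − R_C·δ_{CC} = 0.005, so R_C = (0.23403 − 0.005)/0.005086 = 45.03 kN.

R_C = 45.03 kN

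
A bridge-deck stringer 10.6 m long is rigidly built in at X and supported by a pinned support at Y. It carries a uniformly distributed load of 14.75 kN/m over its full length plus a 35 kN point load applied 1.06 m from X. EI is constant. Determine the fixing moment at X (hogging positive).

M_X = 238.9 kN·m

Remove the prop at Y; the released (primary) structure is a cantilever built in at X.
Deflection at Y on the released cantilever, summing each load's contribution:
  UDL 14.75: wL⁴/(8EI) = 23277/EI
  point load 35 at a = 1.06: Pa²(3L − a)/(6EI) = 201.5/EI
  δ_0 = 23478/EI
Tip deflection under a unit load at Y: L³/(3EI) = 397/EI.
The prop prevents deflection at Y: R_Y = δ_0/δ_{YY} = 23478/397 = 59.14 kN.
Moment equilibrium about X: M_X = Σ(load moments about X) − R_Y·L = 865.8 − 59.14×10.6 = 238.9 kN·m.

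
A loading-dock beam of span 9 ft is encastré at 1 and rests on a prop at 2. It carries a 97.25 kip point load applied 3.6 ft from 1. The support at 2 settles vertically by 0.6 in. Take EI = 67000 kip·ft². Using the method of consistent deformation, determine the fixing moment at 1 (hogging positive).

M_1 = 292.1 kip·ft

Remove the prop at 2; the released (primary) structure is a cantilever built in at 1.
Free-end deflection of the primary structure under the applied loading (downward +):
  point load 97.25 at a = 3.6: Pa²(3L − a)/(6EI) = 4915/EI
Tip deflection under a unit load at 2: L³/(3EI) = 243/EI.
With EI = 67000 kip·ft²: δ_0 = 0.073364 ft and δ_{22} = 0.003627 ft/kip.
Compatibility — the beam at 2 must follow the support down by 0.05 ft: δ_0 − R_2·δ_{22} = 0.05, so R_2 = (0.073364 − 0.05)/0.003627 = 6.442 kip.
Moment equilibrium about 1: M_1 = Σ(load moments about 1) − R_2·L = 350.1 − 6.442×9 = 292.1 kip·ft.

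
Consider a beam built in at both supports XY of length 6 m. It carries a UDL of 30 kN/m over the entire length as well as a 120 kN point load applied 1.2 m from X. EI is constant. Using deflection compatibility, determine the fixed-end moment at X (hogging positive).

M_X = 182.2 kN·m

Take the two fixed-end moments M_X, M_Y as redundants; the released structure is the simple span XY.
Simple-span end rotations at X and Y under the given loads:
  at X: UDL 30: wL³/(24EI) = 270/EI
  at Y: UDL 30: wL³/(24EI) = 270/EI
  at X: point load 120 at a = 1.2: Pab(L + b)/(6LEI) = 207.4/EI
  at Y: point load 120 at a = 1.2: Pab(L + a)/(6LEI) = 138.2/EI
  θ_X0 = 477.4/EI,  θ_Y0 = 408.2/EI
Flexibility coefficients: a unit moment at one end gives L/(3EI) there and L/(6EI) at the far end, so f₁₁ = f₂₂ = 2/EI and f₁₂ = f₂₁ = 1/EI.
Compatibility — zero rotation at each built-in end:
  2 M_X + 1 M_Y = 477.4
  1 M_X + 2 M_Y = 408.2
Solving the pair gives M_X = 182.2 kN·m and M_Y = 113 kN·m (hogging).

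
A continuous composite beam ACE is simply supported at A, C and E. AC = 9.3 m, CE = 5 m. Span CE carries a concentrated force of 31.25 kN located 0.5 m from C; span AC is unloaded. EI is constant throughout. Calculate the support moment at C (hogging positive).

Release continuity at C by inserting a hinge; the redundant is the internal moment M_C. The primary structure is two simply-supported spans AC and CE.
Rotations at C on the released spans (each span's end-slope, ×1/EI):
  span CE: point load 31.25 at a = 0.5: Pab(L + b)/(6LEI) = 22.27/EI
  relative rotation θ_0 = (0 + 22.27)/EI = 22.27/EI
A unit hogging moment at C produces rotation L₁/(3EI) + L₂/(3EI) = 4.767/EI.
Slope continuity at C: θ_0 = M_C·4.767/EI, so M_C = 22.27/4.767 = 4.671 kN·m (hogging).

M_C = 4.671 kN·m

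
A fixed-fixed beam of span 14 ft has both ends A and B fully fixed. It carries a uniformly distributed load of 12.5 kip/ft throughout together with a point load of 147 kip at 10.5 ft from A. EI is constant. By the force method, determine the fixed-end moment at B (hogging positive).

Release both end moments; the primary structure is a simply-supported span AB with redundants M_A and M_B.
On the primary (simply-supported) span, the end slopes from the loading are:
  at A: UDL 12.5: wL³/(24EI) = 1429/EI
  at B: UDL 12.5: wL³/(24EI) = 1429/EI
  at A: point load 147 at a = 10.5: Pab(L + b)/(6LEI) = 1125/EI
  at B: point load 147 at a = 10.5: Pab(L + a)/(6LEI) = 1576/EI
  θ_A0 = 2555/EI,  θ_B0 = 3005/EI
Flexibility coefficients: a unit moment at one end gives L/(3EI) there and L/(6EI) at the far end, so f₁₁ = f₂₂ = 4.667/EI and f₁₂ = f₂₁ = 2.333/EI.
Compatibility — zero rotation at each built-in end:
  4.667 M_A + 2.333 M_B = 2555
  2.333 M_A + 4.667 M_B = 3005
Solving the pair gives M_A = 300.6 kip·ft and M_B = 493.6 kip·ft (hogging).

M_B = 493.6 kip·ft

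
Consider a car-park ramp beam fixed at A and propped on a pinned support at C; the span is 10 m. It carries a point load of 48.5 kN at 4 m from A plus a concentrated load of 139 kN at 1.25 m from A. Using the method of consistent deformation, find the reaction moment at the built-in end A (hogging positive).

M_A = 235.6 kN·m

Release the roller at C. Primary structure: cantilever fixed at A.
Downward deflection at the released point C due to the loads:
  point load 48.5 at a = 4: Pa²(3L − a)/(6EI) = 3363/EI
  point load 139 at a = 1.25: Pa²(3L − a)/(6EI) = 1041/EI
  δ_0 = 4403/EI
Flexibility coefficient — unit upward force at C: δ_{CC} = L³/(3EI) = 333.3/EI.
The prop prevents deflection at C: R_C = δ_0/δ_{CC} = 4403/333.3 = 13.21 kN.
Moment equilibrium about A: M_A = Σ(load moments about A) − R_C·L = 367.8 − 13.21×10 = 235.6 kN·m.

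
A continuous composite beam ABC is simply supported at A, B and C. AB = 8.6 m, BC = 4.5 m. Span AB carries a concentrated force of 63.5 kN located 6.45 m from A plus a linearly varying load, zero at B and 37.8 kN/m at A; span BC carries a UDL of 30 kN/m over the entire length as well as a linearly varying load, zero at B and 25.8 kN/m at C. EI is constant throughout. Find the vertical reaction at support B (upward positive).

R_B = 257.2 kN

Release continuity at B by inserting a hinge; the redundant is the internal moment M_B. The primary structure is two simply-supported spans AB and BC.
End slopes at the hinge B, treating each span as simply supported:
  span AB: point load 63.5 at a = 6.45: Pab(L + a)/(6LEI) = 256.8/EI
  span AB: triangular load, peak 37.8: 7w₀L³/(360EI) = 467.5/EI
  span BC: UDL 30: wL³/(24EI) = 113.9/EI
  span BC: triangular load, peak 25.8: 7w₀L³/(360EI) = 45.71/EI
  relative rotation θ_0 = (724.3 + 159.6)/EI = 884/EI
A unit hogging moment at B produces rotation L₁/(3EI) + L₂/(3EI) = 4.367/EI.
Slope continuity at B: θ_0 = M_B·4.367/EI, so M_B = 884/4.367 = 202.4 kN·m (hogging).
Span AB, ΣM about A with M_B applied at B: R_B^{AB}·8.6 = 875.5 + 202.4, so R_B^{AB} = 125.3 kN and R_A = 226 − 125.3 = 100.7 kN.
Span BC, ΣM about C: R_B^{BC}·4.5 = 390.8 + 202.4, so R_B^{BC} = 131.8 kN and R_C = 193.1 − 131.8 = 61.21 kN.
R_B = 125.3 + 131.8 = 257.2 kN.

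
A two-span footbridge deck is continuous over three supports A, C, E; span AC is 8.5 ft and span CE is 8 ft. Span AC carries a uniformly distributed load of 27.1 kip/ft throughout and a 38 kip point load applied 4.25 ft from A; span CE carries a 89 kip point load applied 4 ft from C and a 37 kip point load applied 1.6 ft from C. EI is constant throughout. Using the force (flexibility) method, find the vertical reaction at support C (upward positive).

Release continuity at C by inserting a hinge; the redundant is the internal moment M_C. The primary structure is two simply-supported spans AC and CE.
Discontinuity in slope at C on the released structure — sum the simple-span end rotations:
  span AC: UDL 27.1: wL³/(24EI) = 693.4/EI
  span AC: point load 38 at a = 4.25: Pab(L + a)/(6LEI) = 171.6/EI
  span CE: point load 89 at a = 4: Pab(L + b)/(6LEI) = 356/EI
  span CE: point load 37 at a = 1.6: Pab(L + b)/(6LEI) = 113.7/EI
  relative rotation θ_0 = (865 + 469.7)/EI = 1335/EI
A unit hogging moment at C produces rotation L₁/(3EI) + L₂/(3EI) = 5.5/EI.
Slope continuity at C: θ_0 = M_C·5.5/EI, so M_C = 1335/5.5 = 242.7 kip·ft (hogging).
Span AC, ΣM about A with M_C applied at C: R_C^{AC}·8.5 = 1140 + 242.7, so R_C^{AC} = 162.7 kip and R_A = 268.4 − 162.7 = 105.6 kip.
Span CE, ΣM about E: R_C^{CE}·8 = 592.8 + 242.7, so R_C^{CE} = 104.4 kip and R_E = 126 − 104.4 = 21.57 kip.
R_C = 162.7 + 104.4 = 267.2 kip.

R_C = 267.2 kip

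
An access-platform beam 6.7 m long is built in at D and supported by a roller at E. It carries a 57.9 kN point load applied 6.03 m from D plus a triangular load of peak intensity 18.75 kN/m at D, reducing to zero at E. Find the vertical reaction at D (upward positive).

Remove the prop at E; the released (primary) structure is a cantilever built in at D.
Deflection at E on the released cantilever, summing each load's contribution:
  point load 57.9 at a = 6.03: Pa²(3L − a)/(6EI) = 4937/EI
  triangular load, peak 18.75 at the fixed end: w₀L⁴/(30EI) = 1259/EI
  δ_0 = 6196/EI
Tip deflection under a unit load at E: L³/(3EI) = 100.3/EI.
The prop prevents deflection at E: R_E = δ_0/δ_{EE} = 6196/100.3 = 61.81 kN.
Vertical equilibrium: R_D = ΣP − R_E = 120.7 − 61.81 = 58.91 kN.

R_D = 58.91 kN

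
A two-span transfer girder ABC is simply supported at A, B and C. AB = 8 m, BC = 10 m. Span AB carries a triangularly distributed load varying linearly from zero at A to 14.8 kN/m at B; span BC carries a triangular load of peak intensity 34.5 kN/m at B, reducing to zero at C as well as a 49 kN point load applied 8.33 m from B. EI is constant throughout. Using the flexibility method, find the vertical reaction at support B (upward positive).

Insert a hinge at B; M_B is the redundant, and each span becomes simply supported.
Rotations at B on the released spans (each span's end-slope, ×1/EI):
  span AB: triangular load, peak 14.8: w₀L³/(45EI) = 168.4/EI
  span BC: triangular load, peak 34.5: w₀L³/(45EI) = 766.7/EI
  span BC: point load 49 at a = 8.33: Pab(L + b)/(6LEI) = 132.6/EI
  relative rotation θ_0 = (168.4 + 899.2)/EI = 1068/EI
A unit hogging moment at B produces rotation L₁/(3EI) + L₂/(3EI) = 6/EI.
Compatibility: M_B·(L₁+L₂)/(3EI) = θ_0, giving M_B = 177.9 kN·m (hogging).
Span AB, ΣM about A with M_B applied at B: R_B^{AB}·8 = 315.7 + 177.9, so R_B^{AB} = 61.71 kN and R_A = 59.2 − 61.71 = -2.509 kN.
Span BC, ΣM about C: R_B^{BC}·10 = 1232 + 177.9, so R_B^{BC} = 141 kN and R_C = 221.5 − 141 = 80.52 kN.
R_B = 61.71 + 141 = 202.7 kN.

R_B = 202.7 kN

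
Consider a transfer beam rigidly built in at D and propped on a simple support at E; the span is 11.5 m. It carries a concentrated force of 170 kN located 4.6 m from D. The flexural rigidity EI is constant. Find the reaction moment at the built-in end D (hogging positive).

Take the reaction at E as the redundant and release it; the primary structure is a cantilever fixed at D.
Free-end deflection of the primary structure under the applied loading (downward +):
  point load 170 at a = 4.6: Pa²(3L − a)/(6EI) = 17926/EI
Flexibility coefficient — unit upward force at E: δ_{EE} = L³/(3EI) = 507/EI.
The prop prevents deflection at E: R_E = δ_0/δ_{EE} = 17926/507 = 35.36 kN.
Moment equilibrium about D: M_D = Σ(load moments about D) − R_E·L = 782 − 35.36×11.5 = 375.4 kN·m.

M_D = 375.4 kN·m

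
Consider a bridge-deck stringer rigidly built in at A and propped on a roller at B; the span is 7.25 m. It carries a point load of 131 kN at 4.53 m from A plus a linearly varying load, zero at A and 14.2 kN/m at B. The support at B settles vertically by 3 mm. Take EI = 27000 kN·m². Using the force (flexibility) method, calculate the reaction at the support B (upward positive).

Release the roller at B. Primary structure: cantilever fixed at A.
Downward deflection at the released point B due to the loads:
  point load 131 at a = 4.53: Pa²(3L − a)/(6EI) = 7715/EI
  triangular load, peak 14.2 at the free end: 11w₀L⁴/(120EI) = 3596/EI
  δ_0 = 11312/EI
Flexibility coefficient — unit upward force at B: δ_{BB} = L³/(3EI) = 127/EI.
With EI = 27000 kN·m²: δ_0 = 0.41894 m and δ_{BB} = 0.004705 m/kN.
Compatibility — the beam at B must follow the support down by 0.003 m: δ_0 − R_B·δ_{BB} = 0.003, so R_B = (0.41894 − 0.003)/0.004705 = 88.41 kN.

R_B = 88.41 kN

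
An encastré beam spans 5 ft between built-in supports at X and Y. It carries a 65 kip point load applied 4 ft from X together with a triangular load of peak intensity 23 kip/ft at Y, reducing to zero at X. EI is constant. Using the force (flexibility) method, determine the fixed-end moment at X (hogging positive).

M_X = 29.57 kip·ft

Take the two fixed-end moments M_X, M_Y as redundants; the released structure is the simple span XY.
On the primary (simply-supported) span, the end slopes from the loading are:
  at X: point load 65 at a = 4: Pab(L + b)/(6LEI) = 52/EI
  at Y: point load 65 at a = 4: Pab(L + a)/(6LEI) = 78/EI
  at X: triangular load, peak 23: 7w₀L³/(360EI) = 55.9/EI
  at Y: triangular load, peak 23: w₀L³/(45EI) = 63.89/EI
  θ_X0 = 107.9/EI,  θ_Y0 = 141.9/EI
Flexibility coefficients: a unit moment at one end gives L/(3EI) there and L/(6EI) at the far end, so f₁₁ = f₂₂ = 1.667/EI and f₁₂ = f₂₁ = 0.8333/EI.
Compatibility — zero rotation at each built-in end:
  1.667 M_X + 0.8333 M_Y = 107.9
  0.8333 M_X + 1.667 M_Y = 141.9
Solving the pair gives M_X = 29.57 kip·ft and M_Y = 70.35 kip·ft (hogging).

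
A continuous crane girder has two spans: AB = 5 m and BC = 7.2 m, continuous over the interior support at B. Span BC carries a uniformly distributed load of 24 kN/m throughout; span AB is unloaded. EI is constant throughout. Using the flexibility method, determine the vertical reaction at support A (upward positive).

R_A = -18.36 kN

Release continuity at B by inserting a hinge; the redundant is the internal moment M_B. The primary structure is two simply-supported spans AB and BC.
End slopes at the hinge B, treating each span as simply supported:
  span BC: UDL 24: wL³/(24EI) = 373.2/EI
  relative rotation θ_0 = (0 + 373.2)/EI = 373.2/EI
A unit hogging moment at B produces rotation L₁/(3EI) + L₂/(3EI) = 4.067/EI.
Slope continuity at B: θ_0 = M_B·4.067/EI, so M_B = 373.2/4.067 = 91.78 kN·m (hogging).
Span AB, ΣM about A with M_B applied at B: R_B^{AB}·5 = 0 + 91.78, so R_B^{AB} = 18.36 kN and R_A = 0 − 18.36 = -18.36 kN.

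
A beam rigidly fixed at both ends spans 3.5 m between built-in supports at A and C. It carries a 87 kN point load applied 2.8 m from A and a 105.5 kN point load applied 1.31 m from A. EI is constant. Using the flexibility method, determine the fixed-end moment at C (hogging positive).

Take the two fixed-end moments M_A, M_C as redundants; the released structure is the simple span AC.
End rotations of the released simple span under the applied load (×1/EI):
  at A: point load 87 at a = 2.8: Pab(L + b)/(6LEI) = 34.1/EI
  at C: point load 87 at a = 2.8: Pab(L + a)/(6LEI) = 51.16/EI
  at A: point load 105.5 at a = 1.31: Pab(L + b)/(6LEI) = 82.01/EI
  at C: point load 105.5 at a = 1.31: Pab(L + a)/(6LEI) = 69.33/EI
  θ_A0 = 116.1/EI,  θ_C0 = 120.5/EI
Flexibility coefficients: a unit moment at one end gives L/(3EI) there and L/(6EI) at the far end, so f₁₁ = f₂₂ = 1.167/EI and f₁₂ = f₂₁ = 0.5833/EI.
Compatibility — zero rotation at each built-in end:
  1.167 M_A + 0.5833 M_C = 116.1
  0.5833 M_A + 1.167 M_C = 120.5
Solving the pair gives M_A = 63.85 kN·m and M_C = 71.34 kN·m (hogging).

M_C = 71.34 kN·m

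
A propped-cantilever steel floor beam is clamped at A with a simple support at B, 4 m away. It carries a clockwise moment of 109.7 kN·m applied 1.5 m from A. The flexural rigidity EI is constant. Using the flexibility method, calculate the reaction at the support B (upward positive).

Take the reaction at B as the redundant and release it; the primary structure is a cantilever fixed at A.
Deflection at B on the released cantilever, summing each load's contribution:
  clockwise couple 109.7 at a = 1.5: M₀a(2L − a)/(2EI) = 534.8/EI
Tip deflection under a unit load at B: L³/(3EI) = 21.33/EI.
The prop prevents deflection at B: R_B = δ_0/δ_{BB} = 534.8/21.33 = 25.07 kN.

R_B = 25.07 kN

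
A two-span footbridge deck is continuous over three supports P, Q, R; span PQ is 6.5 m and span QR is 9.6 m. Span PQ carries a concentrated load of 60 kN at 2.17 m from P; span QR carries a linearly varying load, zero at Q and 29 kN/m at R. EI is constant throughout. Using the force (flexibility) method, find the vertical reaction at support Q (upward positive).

Release continuity at Q by inserting a hinge; the redundant is the internal moment M_Q. The primary structure is two simply-supported spans PQ and QR.
Discontinuity in slope at Q on the released structure — sum the simple-span end rotations:
  span PQ: point load 60 at a = 2.17: Pab(L + a)/(6LEI) = 125.3/EI
  span QR: triangular load, peak 29: 7w₀L³/(360EI) = 498.9/EI
  relative rotation θ_0 = (125.3 + 498.9)/EI = 624.2/EI
A unit hogging moment at Q produces rotation L₁/(3EI) + L₂/(3EI) = 5.367/EI.
Compatibility: M_Q·(L₁+L₂)/(3EI) = θ_0, giving M_Q = 116.3 kN·m (hogging).
Span PQ, ΣM about P with M_Q applied at Q: R_Q^{PQ}·6.5 = 130.2 + 116.3, so R_Q^{PQ} = 37.93 kN and R_P = 60 − 37.93 = 22.07 kN.
Span QR, ΣM about R: R_Q^{QR}·9.6 = 445.4 + 116.3, so R_Q^{QR} = 58.52 kN and R_R = 139.2 − 58.52 = 80.68 kN.
R_Q = 37.93 + 58.52 = 96.44 kN.

R_Q = 96.44 kN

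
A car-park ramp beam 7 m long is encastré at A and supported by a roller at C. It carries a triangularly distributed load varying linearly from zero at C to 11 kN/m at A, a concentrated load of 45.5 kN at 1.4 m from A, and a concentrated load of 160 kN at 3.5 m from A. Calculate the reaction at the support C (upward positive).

R_C = 60.25 kN

Take the reaction at C as the redundant and release it; the primary structure is a cantilever fixed at A.
Primary-structure tip deflection at C by superposition:
  triangular load, peak 11 at the fixed end: w₀L⁴/(30EI) = 880.4/EI
  point load 45.5 at a = 1.4: Pa²(3L − a)/(6EI) = 291.3/EI
  point load 160 at a = 3.5: Pa²(3L − a)/(6EI) = 5717/EI
  δ_0 = 6888/EI
Tip deflection under a unit load at C: L³/(3EI) = 114.3/EI.
Compatibility at C: δ_0 − R_C·δ_{CC} = 0, so R_C = 6888/114.3 = 60.25 kN.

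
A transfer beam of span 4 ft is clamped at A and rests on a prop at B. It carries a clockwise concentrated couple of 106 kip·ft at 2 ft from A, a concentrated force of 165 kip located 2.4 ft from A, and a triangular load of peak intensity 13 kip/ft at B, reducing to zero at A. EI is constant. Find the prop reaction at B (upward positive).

Remove the prop at B; the released (primary) structure is a cantilever built in at A.
Downward deflection at the released point B due to the loads:
  clockwise couple 106 at a = 2: M₀a(2L − a)/(2EI) = 636/EI
  point load 165 at a = 2.4: Pa²(3L − a)/(6EI) = 1521/EI
  triangular load, peak 13 at the free end: 11w₀L⁴/(120EI) = 305.1/EI
  δ_0 = 2462/EI
Tip deflection under a unit load at B: L³/(3EI) = 21.33/EI.
Compatibility at B: δ_0 − R_B·δ_{BB} = 0, so R_B = 2462/21.33 = 115.4 kip.

R_B = 115.4 kip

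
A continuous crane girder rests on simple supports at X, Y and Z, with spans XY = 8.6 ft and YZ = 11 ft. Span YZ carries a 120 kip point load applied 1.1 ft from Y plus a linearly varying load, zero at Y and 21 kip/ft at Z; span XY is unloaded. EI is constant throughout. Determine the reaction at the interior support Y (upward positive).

Release continuity at Y by inserting a hinge; the redundant is the internal moment M_Y. The primary structure is two simply-supported spans XY and YZ.
Discontinuity in slope at Y on the released structure — sum the simple-span end rotations:
  span YZ: point load 120 at a = 1.1: Pab(L + b)/(6LEI) = 413.8/EI
  span YZ: triangular load, peak 21: 7w₀L³/(360EI) = 543.5/EI
  relative rotation θ_0 = (0 + 957.3)/EI = 957.3/EI
A unit hogging moment at Y produces rotation L₁/(3EI) + L₂/(3EI) = 6.533/EI.
Compatibility: M_Y·(L₁+L₂)/(3EI) = θ_0, giving M_Y = 146.5 kip·ft (hogging).
Span XY, ΣM about X with M_Y applied at Y: R_Y^{XY}·8.6 = 0 + 146.5, so R_Y^{XY} = 17.04 kip and R_X = 0 − 17.04 = -17.04 kip.
Span YZ, ΣM about Z: R_Y^{YZ}·11 = 1612 + 146.5, so R_Y^{YZ} = 159.8 kip and R_Z = 235.5 − 159.8 = 75.68 kip.
R_Y = 17.04 + 159.8 = 176.9 kip.

R_Y = 176.9 kip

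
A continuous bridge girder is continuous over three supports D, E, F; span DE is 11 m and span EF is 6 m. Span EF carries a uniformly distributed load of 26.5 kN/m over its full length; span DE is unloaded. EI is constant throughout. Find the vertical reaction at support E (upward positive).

R_E = 90.34 kN

Insert a hinge at E; M_E is the redundant, and each span becomes simply supported.
Rotations at E on the released spans (each span's end-slope, ×1/EI):
  span EF: UDL 26.5: wL³/(24EI) = 238.5/EI
  relative rotation θ_0 = (0 + 238.5)/EI = 238.5/EI
A unit hogging moment at E produces rotation L₁/(3EI) + L₂/(3EI) = 5.667/EI.
Slope continuity at E: θ_0 = M_E·5.667/EI, so M_E = 238.5/5.667 = 42.09 kN·m (hogging).
Span DE, ΣM about D with M_E applied at E: R_E^{DE}·11 = 0 + 42.09, so R_E^{DE} = 3.826 kN and R_D = 0 − 3.826 = -3.826 kN.
Span EF, ΣM about F: R_E^{EF}·6 = 477 + 42.09, so R_E^{EF} = 86.51 kN and R_F = 159 − 86.51 = 72.49 kN.
R_E = 3.826 + 86.51 = 90.34 kN.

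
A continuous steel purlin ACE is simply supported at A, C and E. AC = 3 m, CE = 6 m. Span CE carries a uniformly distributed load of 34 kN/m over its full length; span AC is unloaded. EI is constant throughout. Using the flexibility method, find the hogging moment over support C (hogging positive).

Take M_C as the redundant. Released structure: two simple spans AC and CE with a hinge at C.
Discontinuity in slope at C on the released structure — sum the simple-span end rotations:
  span CE: UDL 34: wL³/(24EI) = 306/EI
  relative rotation θ_0 = (0 + 306)/EI = 306/EI
A unit hogging moment at C produces rotation L₁/(3EI) + L₂/(3EI) = 3/EI.
Slope continuity at C: θ_0 = M_C·3/EI, so M_C = 306/3 = 102 kN·m (hogging).

M_C = 102 kN·m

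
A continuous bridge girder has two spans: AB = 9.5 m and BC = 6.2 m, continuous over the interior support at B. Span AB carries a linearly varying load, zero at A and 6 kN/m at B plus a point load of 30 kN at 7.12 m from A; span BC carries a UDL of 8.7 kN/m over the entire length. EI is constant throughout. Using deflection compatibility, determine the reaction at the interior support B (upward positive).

Release continuity at B by inserting a hinge; the redundant is the internal moment M_B. The primary structure is two simply-supported spans AB and BC.
Rotations at B on the released spans (each span's end-slope, ×1/EI):
  span AB: triangular load, peak 6: w₀L³/(45EI) = 114.3/EI
  span AB: point load 30 at a = 7.12: Pab(L + a)/(6LEI) = 148.2/EI
  span BC: UDL 8.7: wL³/(24EI) = 86.39/EI
  relative rotation θ_0 = (262.5 + 86.39)/EI = 348.9/EI
A unit hogging moment at B produces rotation L₁/(3EI) + L₂/(3EI) = 5.233/EI.
Slope continuity at B: θ_0 = M_B·5.233/EI, so M_B = 348.9/5.233 = 66.68 kN·m (hogging).
Span AB, ΣM about A with M_B applied at B: R_B^{AB}·9.5 = 394.1 + 66.68, so R_B^{AB} = 48.5 kN and R_A = 58.5 − 48.5 = 9.997 kN.
Span BC, ΣM about C: R_B^{BC}·6.2 = 167.2 + 66.68, so R_B^{BC} = 37.72 kN and R_C = 53.94 − 37.72 = 16.22 kN.
R_B = 48.5 + 37.72 = 86.23 kN.

R_B = 86.23 kN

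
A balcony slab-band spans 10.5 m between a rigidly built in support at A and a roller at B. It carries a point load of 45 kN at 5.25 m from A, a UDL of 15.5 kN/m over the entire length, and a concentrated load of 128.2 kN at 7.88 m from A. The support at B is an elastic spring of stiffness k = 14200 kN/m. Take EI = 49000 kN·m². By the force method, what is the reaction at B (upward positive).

Take the reaction at B as the redundant and release it; the primary structure is a cantilever fixed at A.
Free-end deflection of the primary structure under the applied loading (downward +):
  point load 45 at a = 5.25: Pa²(3L − a)/(6EI) = 5426/EI
  UDL 15.5: wL⁴/(8EI) = 23550/EI
  point load 128.2 at a = 7.88: Pa²(3L − a)/(6EI) = 31338/EI
  δ_0 = 60315/EI
Flexibility coefficient — unit upward force at B: δ_{BB} = L³/(3EI) = 385.9/EI.
With EI = 49000 kN·m²: δ_0 = 1.2309 m and δ_{BB} = 0.007875 m/kN.
Compatibility — the spring shortens by R_B/k under the reaction it provides: δ_0 − R_B·δ_{BB} = R_B/k. With 1/k = 0.00007 m/kN, R_B = δ_0 / (δ_{BB} + 1/k) = 1.2309 / (0.007875 + 0.00007) = 154.9 kN.

R_B = 154.9 kN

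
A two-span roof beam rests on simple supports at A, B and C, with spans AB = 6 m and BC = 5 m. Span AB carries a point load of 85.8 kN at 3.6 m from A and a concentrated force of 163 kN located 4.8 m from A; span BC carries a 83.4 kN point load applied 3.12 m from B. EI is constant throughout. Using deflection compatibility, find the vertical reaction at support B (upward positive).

R_B = 272.4 kN

Release continuity at B by inserting a hinge; the redundant is the internal moment M_B. The primary structure is two simply-supported spans AB and BC.
Discontinuity in slope at B on the released structure — sum the simple-span end rotations:
  span AB: point load 85.8 at a = 3.6: Pab(L + a)/(6LEI) = 197.7/EI
  span AB: point load 163 at a = 4.8: Pab(L + a)/(6LEI) = 281.7/EI
  span BC: point load 83.4 at a = 3.12: Pab(L + b)/(6LEI) = 112.2/EI
  relative rotation θ_0 = (479.3 + 112.2)/EI = 591.5/EI
A unit hogging moment at B produces rotation L₁/(3EI) + L₂/(3EI) = 3.667/EI.
Slope continuity at B: θ_0 = M_B·3.667/EI, so M_B = 591.5/3.667 = 161.3 kN·m (hogging).
Span AB, ΣM about A with M_B applied at B: R_B^{AB}·6 = 1091 + 161.3, so R_B^{AB} = 208.8 kN and R_A = 248.8 − 208.8 = 40.03 kN.
Span BC, ΣM about C: R_B^{BC}·5 = 156.8 + 161.3, so R_B^{BC} = 63.62 kN and R_C = 83.4 − 63.62 = 19.78 kN.
R_B = 208.8 + 63.62 = 272.4 kN.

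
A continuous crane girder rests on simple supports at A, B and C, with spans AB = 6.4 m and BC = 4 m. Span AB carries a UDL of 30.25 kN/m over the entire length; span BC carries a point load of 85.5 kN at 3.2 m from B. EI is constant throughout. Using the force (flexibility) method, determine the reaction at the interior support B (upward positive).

Release continuity at B by inserting a hinge; the redundant is the internal moment M_B. The primary structure is two simply-supported spans AB and BC.
End slopes at the hinge B, treating each span as simply supported:
  span AB: UDL 30.25: wL³/(24EI) = 330.4/EI
  span BC: point load 85.5 at a = 3.2: Pab(L + b)/(6LEI) = 43.78/EI
  relative rotation θ_0 = (330.4 + 43.78)/EI = 374.2/EI
A unit hogging moment at B produces rotation L₁/(3EI) + L₂/(3EI) = 3.467/EI.
Compatibility: M_B·(L₁+L₂)/(3EI) = θ_0, giving M_B = 107.9 kN·m (hogging).
Span AB, ΣM about A with M_B applied at B: R_B^{AB}·6.4 = 619.5 + 107.9, so R_B^{AB} = 113.7 kN and R_A = 193.6 − 113.7 = 79.93 kN.
Span BC, ΣM about C: R_B^{BC}·4 = 68.4 + 107.9, so R_B^{BC} = 44.08 kN and R_C = 85.5 − 44.08 = 41.42 kN.
R_B = 113.7 + 44.08 = 157.8 kN.

R_B = 157.8 kN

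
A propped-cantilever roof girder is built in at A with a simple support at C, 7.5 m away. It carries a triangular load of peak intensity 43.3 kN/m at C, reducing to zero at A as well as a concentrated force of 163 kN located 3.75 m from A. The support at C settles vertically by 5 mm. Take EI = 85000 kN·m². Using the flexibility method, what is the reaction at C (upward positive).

R_C = 137.2 kN

Remove the prop at C; the released (primary) structure is a cantilever built in at A.
Free-end deflection of the primary structure under the applied loading (downward +):
  triangular load, peak 43.3 at the free end: 11w₀L⁴/(120EI) = 12559/EI
  point load 163 at a = 3.75: Pa²(3L − a)/(6EI) = 7163/EI
  δ_0 = 19722/EI
Flexibility coefficient — unit upward force at C: δ_{CC} = L³/(3EI) = 140.6/EI.
With EI = 85000 kN·m²: δ_0 = 0.23202 m and δ_{CC} = 0.001654 m/kN.
Compatibility — the beam at C must follow the support down by 0.005 m: δ_0 − R_C·δ_{CC} = 0.005, so R_C = (0.23202 − 0.005)/0.001654 = 137.2 kN.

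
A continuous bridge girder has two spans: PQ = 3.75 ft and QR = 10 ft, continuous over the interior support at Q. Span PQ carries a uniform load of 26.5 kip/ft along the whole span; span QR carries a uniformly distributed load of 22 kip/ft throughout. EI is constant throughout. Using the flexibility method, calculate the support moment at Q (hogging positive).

M_Q = 212.7 kip·ft

Take M_Q as the redundant. Released structure: two simple spans PQ and QR with a hinge at Q.
Rotations at Q on the released spans (each span's end-slope, ×1/EI):
  span PQ: UDL 26.5: wL³/(24EI) = 58.23/EI
  span QR: UDL 22: wL³/(24EI) = 916.7/EI
  relative rotation θ_0 = (58.23 + 916.7)/EI = 974.9/EI
A unit hogging moment at Q produces rotation L₁/(3EI) + L₂/(3EI) = 4.583/EI.
Slope continuity at Q: θ_0 = M_Q·4.583/EI, so M_Q = 974.9/4.583 = 212.7 kip·ft (hogging).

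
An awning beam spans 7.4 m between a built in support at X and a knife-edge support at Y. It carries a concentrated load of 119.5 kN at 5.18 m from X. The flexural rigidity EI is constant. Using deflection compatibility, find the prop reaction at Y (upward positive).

Release the roller at Y. Primary structure: cantilever fixed at X.
Primary-structure tip deflection at Y by superposition:
  point load 119.5 at a = 5.18: Pa²(3L − a)/(6EI) = 9096/EI
Flexibility coefficient — unit upward force at Y: δ_{YY} = L³/(3EI) = 135.1/EI.
The prop prevents deflection at Y: R_Y = δ_0/δ_{YY} = 9096/135.1 = 67.34 kN.

R_Y = 67.34 kN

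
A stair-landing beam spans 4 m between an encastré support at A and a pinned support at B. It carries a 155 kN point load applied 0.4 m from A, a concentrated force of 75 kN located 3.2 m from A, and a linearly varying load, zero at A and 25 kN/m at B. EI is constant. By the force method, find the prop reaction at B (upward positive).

Release the roller at B. Primary structure: cantilever fixed at A.
Deflection at B on the released cantilever, summing each load's contribution:
  point load 155 at a = 0.4: Pa²(3L − a)/(6EI) = 47.95/EI
  point load 75 at a = 3.2: Pa²(3L − a)/(6EI) = 1126/EI
  triangular load, peak 25 at the free end: 11w₀L⁴/(120EI) = 586.7/EI
  δ_0 = 1761/EI
Tip deflection under a unit load at B: L³/(3EI) = 21.33/EI.
The prop prevents deflection at B: R_B = δ_0/δ_{BB} = 1761/21.33 = 82.55 kN.

R_B = 82.55 kN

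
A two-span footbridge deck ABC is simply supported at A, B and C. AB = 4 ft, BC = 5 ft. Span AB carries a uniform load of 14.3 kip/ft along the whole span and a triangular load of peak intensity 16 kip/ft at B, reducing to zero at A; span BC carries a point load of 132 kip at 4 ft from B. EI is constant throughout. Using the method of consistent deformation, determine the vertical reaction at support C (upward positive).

Release continuity at B by inserting a hinge; the redundant is the internal moment M_B. The primary structure is two simply-supported spans AB and BC.
Rotations at B on the released spans (each span's end-slope, ×1/EI):
  span AB: UDL 14.3: wL³/(24EI) = 38.13/EI
  span AB: triangular load, peak 16: w₀L³/(45EI) = 22.76/EI
  span BC: point load 132 at a = 4: Pab(L + b)/(6LEI) = 105.6/EI
  relative rotation θ_0 = (60.89 + 105.6)/EI = 166.5/EI
A unit hogging moment at B produces rotation L₁/(3EI) + L₂/(3EI) = 3/EI.
Compatibility: M_B·(L₁+L₂)/(3EI) = θ_0, giving M_B = 55.5 kip·ft (hogging).
Span BC, ΣM about C: R_B^{BC}·5 = 132 + 55.5, so R_B^{BC} = 37.5 kip and R_C = 132 − 37.5 = 94.5 kip.

R_C = 94.5 kip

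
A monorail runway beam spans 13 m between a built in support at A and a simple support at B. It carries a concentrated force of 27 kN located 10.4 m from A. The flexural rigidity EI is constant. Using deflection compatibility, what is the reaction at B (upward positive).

R_B = 19.01 kN

Choose R_B as the redundant. The primary structure is the cantilever fixed at A.
Free-end deflection of the primary structure under the applied loading (downward +):
  point load 27 at a = 10.4: Pa²(3L − a)/(6EI) = 13920/EI
Tip deflection under a unit load at B: L³/(3EI) = 732.3/EI.
Compatibility at B: δ_0 − R_B·δ_{BB} = 0, so R_B = 13920/732.3 = 19.01 kN.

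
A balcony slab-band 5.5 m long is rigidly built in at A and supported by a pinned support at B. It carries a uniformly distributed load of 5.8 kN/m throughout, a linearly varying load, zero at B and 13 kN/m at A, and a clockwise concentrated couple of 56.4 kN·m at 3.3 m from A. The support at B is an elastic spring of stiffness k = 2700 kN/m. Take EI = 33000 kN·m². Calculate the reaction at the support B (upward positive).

R_B = 26.25 kN

Take the reaction at B as the redundant and release it; the primary structure is a cantilever fixed at A.
Deflection at B on the released cantilever, summing each load's contribution:
  UDL 5.8: wL⁴/(8EI) = 663.4/EI
  triangular load, peak 13 at the fixed end: w₀L⁴/(30EI) = 396.5/EI
  clockwise couple 56.4 at a = 3.3: M₀a(2L − a)/(2EI) = 716.6/EI
  δ_0 = 1777/EI
Flexibility coefficient — unit upward force at B: δ_{BB} = L³/(3EI) = 55.46/EI.
With EI = 33000 kN·m²: δ_0 = 0.053834 m and δ_{BB} = 0.001681 m/kN.
Compatibility — the spring shortens by R_B/k under the reaction it provides: δ_0 − R_B·δ_{BB} = R_B/k. With 1/k = 0.00037 m/kN, R_B = δ_0 / (δ_{BB} + 1/k) = 0.053834 / (0.001681 + 0.00037) = 26.25 kN.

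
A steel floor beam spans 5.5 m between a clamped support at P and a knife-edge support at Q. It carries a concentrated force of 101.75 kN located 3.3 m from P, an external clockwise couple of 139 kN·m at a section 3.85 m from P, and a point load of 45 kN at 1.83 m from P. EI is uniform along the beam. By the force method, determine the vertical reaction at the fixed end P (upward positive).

R_P = 61.65 kN

Release the roller at Q. Primary structure: cantilever fixed at P.
Deflection at Q on the released cantilever, summing each load's contribution:
  point load 101.75 at a = 3.3: Pa²(3L − a)/(6EI) = 2438/EI
  clockwise couple 139 at a = 3.85: M₀a(2L − a)/(2EI) = 1913/EI
  point load 45 at a = 1.83: Pa²(3L − a)/(6EI) = 368.5/EI
  δ_0 = 4719/EI
Flexibility coefficient — unit upward force at Q: δ_{QQ} = L³/(3EI) = 55.46/EI.
Compatibility at Q: δ_0 − R_Q·δ_{QQ} = 0, so R_Q = 4719/55.46 = 85.1 kN.
Vertical equilibrium: R_P = ΣP − R_Q = 146.8 − 85.1 = 61.65 kN.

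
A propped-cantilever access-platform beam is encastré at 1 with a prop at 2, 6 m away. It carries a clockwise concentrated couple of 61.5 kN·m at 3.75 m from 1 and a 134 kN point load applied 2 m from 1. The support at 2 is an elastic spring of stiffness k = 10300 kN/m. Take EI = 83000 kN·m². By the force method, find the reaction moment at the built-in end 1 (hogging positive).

Take the reaction at 2 as the redundant and release it; the primary structure is a cantilever fixed at 1.
Primary-structure tip deflection at 2 by superposition:
  clockwise couple 61.5 at a = 3.75: M₀a(2L − a)/(2EI) = 951.3/EI
  point load 134 at a = 2: Pa²(3L − a)/(6EI) = 1429/EI
  δ_0 = 2381/EI
Flexibility coefficient — unit upward force at 2: δ_{22} = L³/(3EI) = 72/EI.
With EI = 83000 kN·m²: δ_0 = 0.028683 m and δ_{22} = 0.000867 m/kN.
Compatibility — the spring shortens by R_2/k under the reaction it provides: δ_0 − R_2·δ_{22} = R_2/k. With 1/k = 0.000097 m/kN, R_2 = δ_0 / (δ_{22} + 1/k) = 0.028683 / (0.000867 + 0.000097) = 29.74 kN.
Moment equilibrium about 1: M_1 = Σ(load moments about 1) − R_2·L = 329.5 − 29.74×6 = 151.1 kN·m.

M_1 = 151.1 kN·m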